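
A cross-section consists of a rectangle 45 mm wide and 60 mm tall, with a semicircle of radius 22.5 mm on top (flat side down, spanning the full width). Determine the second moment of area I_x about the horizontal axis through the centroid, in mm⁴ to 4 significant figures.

Break the section into simple shapes (no overlaps), measuring from the bottom-left corner of the bounding box.
Rectangular body: 45 × 60, A = 2 700 mm², y = 30 mm, Ī = 810 000 mm⁴.
Semicircular cap: semicircle r = 22.5, A = 795.216 mm², y = 69.5493 mm, Ī = 28129.5 mm⁴.
Centroid: ȳ = ΣA·y / ΣA = 38.9981 mm.
Transfer each piece to the horizontal axis through the centroid using Ī + A·d² with d = y − 38.9981:
  rectangular body: d = -8.99808 mm → contributes +1 028 607 mm⁴
  semicircular cap: d = 30.5512 mm → contributes +770 366 mm⁴
Total I = 1 798 972 mm⁴.

I_x ≈ 1.799 × 10⁶ mm⁴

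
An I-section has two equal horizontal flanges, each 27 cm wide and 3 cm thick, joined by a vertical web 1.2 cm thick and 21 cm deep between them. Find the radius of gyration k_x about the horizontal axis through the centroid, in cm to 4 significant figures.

k_x ≈ 11.41 cm

Decompose the section into non-overlapping parts with the origin at the bottom-left of its bounding rectangle.
Bottom flange: 27 × 3, A = 81 cm², y = 1.5 cm, Ī = 60.75 cm⁴.
Web: 1.2 × 21, A = 25.2 cm², y = 13.5 cm, Ī = 926.1 cm⁴.
Top flange: 27 × 3, A = 81 cm², y = 25.5 cm, Ī = 60.75 cm⁴.
By symmetry the centroid is at mid-height, ȳ = 13.5 cm.
Transfer each piece to the horizontal axis through the centroid using Ī + A·d² with d = y − 13.5:
  bottom flange: d = -12 cm → contributes +11724.8 cm⁴
  web: d = 0 cm → contributes +926.1 cm⁴
  top flange: d = 12 cm → contributes +11724.8 cm⁴
Total I = 24375.6 cm⁴.
Radius of gyration: k = √(I/A) = √(24375.6 / 187.2) = 11.411 cm.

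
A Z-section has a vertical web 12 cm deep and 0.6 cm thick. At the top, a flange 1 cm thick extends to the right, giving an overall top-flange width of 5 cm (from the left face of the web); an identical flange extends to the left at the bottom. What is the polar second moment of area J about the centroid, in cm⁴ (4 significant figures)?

Break the section into simple shapes (no overlaps), measuring from the bottom-left corner of the bounding box.
Web: 0.6 × 12, A = 7.2 cm², y = 6 cm, Ī = 86.4 cm⁴.
Top flange (beyond web): 4.4 × 1, A = 4.4 cm², y = 11.5 cm, Ī = 0.366667 cm⁴.
Bottom flange (beyond web): 4.4 × 1, A = 4.4 cm², y = 0.5 cm, Ī = 0.366667 cm⁴.
Centroid: ȳ = ΣA·y / ΣA = 6 cm.
Transfer each piece to the centroidal x-axis using Ī + A·d² with d = y − 6:
  web: d = 0 cm → contributes +86.4 cm⁴
  top flange (beyond web): d = 5.5 cm → contributes +133.467 cm⁴
  bottom flange (beyond web): d = -5.5 cm → contributes +133.467 cm⁴
Total I = 353.333 cm⁴.
For the y-axis: x̄ = 4.7 cm.
Repeating about the centroidal y-axis gives I_y = 69.4133 cm⁴.
Polar second moment: J = I_x + I_y = 422.747 cm⁴.

J ≈ 422.7 cm⁴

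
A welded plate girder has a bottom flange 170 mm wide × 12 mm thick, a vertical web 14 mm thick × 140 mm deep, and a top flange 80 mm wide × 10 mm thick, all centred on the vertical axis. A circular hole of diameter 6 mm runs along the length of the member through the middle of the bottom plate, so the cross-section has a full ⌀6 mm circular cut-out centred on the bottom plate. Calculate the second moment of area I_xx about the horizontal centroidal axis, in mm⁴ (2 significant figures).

Decompose the section into non-overlapping parts with the origin at the bottom-left of its bounding rectangle.
Bottom plate: 170 × 12, A = 2 040 mm², y = 6 mm, Ī = 24 480 mm⁴.
Web plate: 14 × 140, A = 1 960 mm², y = 82 mm, Ī = 3 201 333 mm⁴.
Top plate: 80 × 10, A = 800 mm², y = 157 mm, Ī = 6 667 mm⁴.
Hole (subtracted): ⌀6, A = 28.27 mm², y = 6 mm, Ī = 63.62 mm⁴.
Centroid: ȳ = ΣA·y / ΣA = 62.53 mm.
Transfer each piece to the horizontal centroidal axis using Ī + A·d² with d = y − 62.53:
  bottom plate: d = -56.53 mm → contributes +6 544 281 mm⁴
  web plate: d = 19.47 mm → contributes +3 944 102 mm⁴
  top plate: d = 94.47 mm → contributes +7 145 877 mm⁴
  hole: d = -56.53 mm → contributes −90 428 mm⁴
Total I = 17 543 832 mm⁴.

I_xx ≈ 1.8 × 10⁷ mm⁴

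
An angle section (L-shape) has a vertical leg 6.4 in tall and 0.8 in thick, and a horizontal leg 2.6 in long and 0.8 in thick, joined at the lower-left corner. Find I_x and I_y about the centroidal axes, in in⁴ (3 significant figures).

I_x ≈ 26.4 in⁴, I_y ≈ 2.56 in⁴

Decompose the section into non-overlapping parts with the origin at the bottom-left of its bounding rectangle.
Vertical leg: 0.8 × 6.4, A = 5.12 in², y = 3.2 in, Ī = 17.476 in⁴.
Horizontal leg (remainder): 1.8 × 0.8, A = 1.44 in², y = 0.4 in, Ī = 0.0768 in⁴.
Centroid: ȳ = ΣA·y / ΣA = 2.5854 in.
Transfer each piece to the centroidal x-axis using Ī + A·d² with d = y − 2.5854:
  vertical leg: d = 0.61463 in → contributes +19.41 in⁴
  horizontal leg (remainder): d = -2.1854 in → contributes +6.954 in⁴
Total I = 26.364 in⁴.
For the y-axis: x̄ = 0.68537 in.
Repeating about the centroidal y-axis gives I_y = 2.5613 in⁴.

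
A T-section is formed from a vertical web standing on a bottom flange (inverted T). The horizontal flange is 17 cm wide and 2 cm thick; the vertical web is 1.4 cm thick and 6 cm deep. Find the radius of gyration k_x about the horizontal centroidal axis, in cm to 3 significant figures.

k_x ≈ 1.84 cm

Decompose the section into non-overlapping parts with the origin at the bottom-left of its bounding rectangle.
Flange: 17 × 2, A = 34 cm², y = 1 cm, Ī = 11.333 cm⁴.
Web: 1.4 × 6, A = 8.4 cm², y = 5 cm, Ī = 25.2 cm⁴.
Centroid: ȳ = ΣA·y / ΣA = 1.7925 cm.
Transfer each piece to the horizontal centroidal axis using Ī + A·d² with d = y − 1.7925:
  flange: d = -0.79245 cm → contributes +32.685 cm⁴
  web: d = 3.2075 cm → contributes +111.62 cm⁴
Total I = 144.31 cm⁴.
Radius of gyration: k = √(I/A) = √(144.31 / 42.4) = 1.8448 cm.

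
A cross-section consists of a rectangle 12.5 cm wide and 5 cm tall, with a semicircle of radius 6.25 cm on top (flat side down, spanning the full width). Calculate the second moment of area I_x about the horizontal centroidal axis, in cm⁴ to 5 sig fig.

Split into non-overlapping primitives; take the origin at the lower-left of the bounding box.
Rectangular body: 12.5 × 5, A = 62.5 cm², y = 2.5 cm, Ī = 130.2083 cm⁴.
Semicircular cap: semicircle r = 6.25, A = 61.35923 cm², y = 7.652582 cm, Ī = 167.4758 cm⁴.
Centroid: ȳ = ΣA·y / ΣA = 5.052563 cm.
Transfer each piece to the horizontal centroidal axis using Ī + A·d² with d = y − 5.052563:
  rectangular body: d = -2.552563 cm → contributes +537.432 cm⁴
  semicircular cap: d = 2.600019 cm → contributes +582.2704 cm⁴
Total I = 1119.702 cm⁴.

I_x ≈ 1119.7 cm⁴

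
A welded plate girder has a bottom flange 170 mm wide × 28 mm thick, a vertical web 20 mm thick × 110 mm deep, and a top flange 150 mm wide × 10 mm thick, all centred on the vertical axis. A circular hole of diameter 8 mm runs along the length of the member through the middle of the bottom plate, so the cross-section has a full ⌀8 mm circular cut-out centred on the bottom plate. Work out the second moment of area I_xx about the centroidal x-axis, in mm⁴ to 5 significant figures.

Split into non-overlapping primitives; take the origin at the lower-left of the bounding box.
Bottom plate: 170 × 28, A = 4 760 mm², y = 14 mm, Ī = 310986.7 mm⁴.
Web plate: 20 × 110, A = 2 200 mm², y = 83 mm, Ī = 2 218 333 mm⁴.
Top plate: 150 × 10, A = 1 500 mm², y = 143 mm, Ī = 12 500 mm⁴.
Hole (subtracted): ⌀8, A = 50.26548 mm², y = 14 mm, Ī = 201.0619 mm⁴.
Centroid: ȳ = ΣA·y / ΣA = 55.05956 mm.
Transfer each piece to the centroidal x-axis using Ī + A·d² with d = y − 55.05956:
  bottom plate: d = -41.05956 mm → contributes +8 335 811 mm⁴
  web plate: d = 27.94044 mm → contributes +3 935 803 mm⁴
  top plate: d = 87.94044 mm → contributes +11 612 781 mm⁴
  hole: d = -41.05956 mm → contributes −84943.01 mm⁴
Total I = 23 799 453 mm⁴.

I_xx ≈ 2.3799 × 10⁷ mm⁴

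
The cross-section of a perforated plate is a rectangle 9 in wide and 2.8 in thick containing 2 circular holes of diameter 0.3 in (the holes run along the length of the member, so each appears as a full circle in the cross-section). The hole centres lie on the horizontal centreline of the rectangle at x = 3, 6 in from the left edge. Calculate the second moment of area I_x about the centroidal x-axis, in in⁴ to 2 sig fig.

I_x ≈ 16 in⁴

Break the section into simple shapes (no overlaps), measuring from the bottom-left corner of the bounding box.
Plate: 9 × 2.8, A = 25.2 in², y = 1.4 in, Ī = 16.46 in⁴.
Hole 1 (subtracted): ⌀0.3, A = 0.07069 in², y = 1.4 in, Ī = 0.0003976 in⁴.
Hole 2 (subtracted): ⌀0.3, A = 0.07069 in², y = 1.4 in, Ī = 0.0003976 in⁴.
By symmetry the centroid is at mid-height, ȳ = 1.4 in.
All pieces are centred on the centroidal x-axis, so I = ΣĪ (holes subtracted) = 16.46 in⁴.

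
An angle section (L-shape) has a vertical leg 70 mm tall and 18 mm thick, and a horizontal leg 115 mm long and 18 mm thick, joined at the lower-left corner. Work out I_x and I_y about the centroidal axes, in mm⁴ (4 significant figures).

Split into non-overlapping primitives; take the origin at the lower-left of the bounding box.
Vertical leg: 18 × 70, A = 1 260 mm², y = 35 mm, Ī = 514 500 mm⁴.
Horizontal leg (remainder): 97 × 18, A = 1 746 mm², y = 9 mm, Ī = 47 142 mm⁴.
Centroid: ȳ = ΣA·y / ΣA = 19.8982 mm.
Transfer each piece to the centroidal x-axis using Ī + A·d² with d = y − 19.8982:
  vertical leg: d = 15.1018 mm → contributes +801 861 mm⁴
  horizontal leg (remainder): d = -10.8982 mm → contributes +254 516 mm⁴
Total I = 1 056 377 mm⁴.
For the y-axis: x̄ = 42.3982 mm.
Repeating about the centroidal y-axis gives I_y = 3 822 729 mm⁴.

I_x ≈ 1.056 × 10⁶ mm⁴, I_y ≈ 3.823 × 10⁶ mm⁴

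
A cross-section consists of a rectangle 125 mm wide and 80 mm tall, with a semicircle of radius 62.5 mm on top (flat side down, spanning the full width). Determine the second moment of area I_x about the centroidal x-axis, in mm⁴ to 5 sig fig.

I_x ≈ 2.3837 × 10⁷ mm⁴

Split into non-overlapping primitives; take the origin at the lower-left of the bounding box.
Rectangular body: 125 × 80, A = 10 000 mm², y = 40 mm, Ī = 5 333 333 mm⁴.
Semicircular cap: semicircle r = 62.5, A = 6135.923 mm², y = 106.5258 mm, Ī = 1 674 758 mm⁴.
Centroid: ȳ = ΣA·y / ΣA = 65.29743 mm.
Transfer each piece to the centroidal x-axis using Ī + A·d² with d = y − 65.29743:
  rectangular body: d = -25.29743 mm → contributes +11 732 932 mm⁴
  semicircular cap: d = 41.2284 mm → contributes +12 104 482 mm⁴
Total I = 23 837 414 mm⁴.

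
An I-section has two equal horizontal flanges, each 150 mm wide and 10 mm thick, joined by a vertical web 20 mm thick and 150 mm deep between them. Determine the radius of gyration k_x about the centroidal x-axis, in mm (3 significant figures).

k_x ≈ 64.4 mm

Break the section into simple shapes (no overlaps), measuring from the bottom-left corner of the bounding box.
Bottom flange: 150 × 10, A = 1 500 mm², y = 5 mm, Ī = 12 500 mm⁴.
Web: 20 × 150, A = 3 000 mm², y = 85 mm, Ī = 5 625 000 mm⁴.
Top flange: 150 × 10, A = 1 500 mm², y = 165 mm, Ī = 12 500 mm⁴.
By symmetry the centroid is at mid-height, ȳ = 85 mm.
Transfer each piece to the centroidal x-axis using Ī + A·d² with d = y − 85:
  bottom flange: d = -80 mm → contributes +9 612 500 mm⁴
  web: d = 0 mm → contributes +5 625 000 mm⁴
  top flange: d = 80 mm → contributes +9 612 500 mm⁴
Total I = 24 850 000 mm⁴.
Radius of gyration: k = √(I/A) = √(24 850 000 / 6 000) = 64.356 mm.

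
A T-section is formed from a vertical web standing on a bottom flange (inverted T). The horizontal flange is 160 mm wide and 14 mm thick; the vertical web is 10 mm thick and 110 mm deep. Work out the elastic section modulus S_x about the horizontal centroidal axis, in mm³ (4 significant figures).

S_x ≈ 4.123 × 10⁴ mm³

Treat the section as a set of non-overlapping primitives; coordinates are from the bounding-box lower-left.
Flange: 160 × 14, A = 2 240 mm², y = 7 mm, Ī = 36586.7 mm⁴.
Web: 10 × 110, A = 1 100 mm², y = 69 mm, Ī = 1 109 167 mm⁴.
Centroid: ȳ = ΣA·y / ΣA = 27.4192 mm.
Transfer each piece to the horizontal centroidal axis using Ī + A·d² with d = y − 27.4192:
  flange: d = -20.4192 mm → contributes +970 537 mm⁴
  web: d = 41.5808 mm → contributes +3 011 029 mm⁴
Total I = 3 981 567 mm⁴.
Extreme fibre distance c = 96.5808 mm; S = I/c = 41225.2 mm³.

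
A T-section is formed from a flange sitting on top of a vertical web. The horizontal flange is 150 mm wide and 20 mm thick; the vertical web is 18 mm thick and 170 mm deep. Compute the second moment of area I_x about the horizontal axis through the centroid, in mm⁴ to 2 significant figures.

Break the section into simple shapes (no overlaps), measuring from the bottom-left corner of the bounding box.
Flange: 150 × 20, A = 3 000 mm², y = 180 mm, Ī = 100 000 mm⁴.
Web: 18 × 170, A = 3 060 mm², y = 85 mm, Ī = 7 369 500 mm⁴.
Centroid: ȳ = ΣA·y / ΣA = 132 mm.
Transfer each piece to the horizontal axis through the centroid using Ī + A·d² with d = y − 132:
  flange: d = 47.97 mm → contributes +7 003 448 mm⁴
  web: d = -47.03 mm → contributes +14 137 586 mm⁴
Total I = 21 141 035 mm⁴.

I_x ≈ 2.1 × 10⁷ mm⁴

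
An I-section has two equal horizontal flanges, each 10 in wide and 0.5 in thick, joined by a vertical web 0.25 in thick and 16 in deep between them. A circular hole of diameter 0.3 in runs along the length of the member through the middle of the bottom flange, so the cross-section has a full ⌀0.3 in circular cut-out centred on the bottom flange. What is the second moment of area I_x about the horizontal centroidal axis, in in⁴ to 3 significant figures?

I_x ≈ 761 in⁴

Split into non-overlapping primitives; take the origin at the lower-left of the bounding box.
Bottom flange: 10 × 0.5, A = 5 in², y = 0.25 in, Ī = 0.10417 in⁴.
Web: 0.25 × 16, A = 4 in², y = 8.5 in, Ī = 85.333 in⁴.
Top flange: 10 × 0.5, A = 5 in², y = 16.75 in, Ī = 0.10417 in⁴.
Hole (subtracted): ⌀0.3, A = 0.070686 in², y = 0.25 in, Ī = 0.00039761 in⁴.
Centroid: ȳ = ΣA·y / ΣA = 8.5419 in.
Transfer each piece to the horizontal centroidal axis using Ī + A·d² with d = y − 8.5419:
  bottom flange: d = -8.2919 in → contributes +343.88 in⁴
  web: d = -0.041866 in → contributes +85.34 in⁴
  top flange: d = 8.2081 in → contributes +336.97 in⁴
  hole: d = -8.2919 in → contributes −4.8604 in⁴
Total I = 761.33 in⁴.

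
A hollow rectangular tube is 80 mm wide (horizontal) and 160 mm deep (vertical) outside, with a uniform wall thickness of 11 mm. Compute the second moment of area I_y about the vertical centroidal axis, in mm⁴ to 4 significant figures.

I_y ≈ 4.583 × 10⁶ mm⁴

Split into non-overlapping primitives; take the origin at the lower-left of the bounding box.
Outer rectangle: 80 × 160, A = 12 800 mm², x = 40 mm, Ī = 6 826 667 mm⁴.
Inner void (subtracted): 58 × 138, A = 8 004 mm², x = 40 mm, Ī = 2 243 788 mm⁴.
By symmetry the centroid is at mid-width, x̄ = 40 mm.
All pieces are centred on the vertical centroidal axis, so I = ΣĪ (holes subtracted) = 4 582 879 mm⁴.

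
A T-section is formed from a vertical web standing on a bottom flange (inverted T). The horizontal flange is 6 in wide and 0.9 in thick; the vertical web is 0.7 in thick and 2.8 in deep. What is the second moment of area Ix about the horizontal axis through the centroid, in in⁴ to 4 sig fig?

Break the section into simple shapes (no overlaps), measuring from the bottom-left corner of the bounding box.
Flange: 6 × 0.9, A = 5.4 in², y = 0.45 in, Ī = 0.3645 in⁴.
Web: 0.7 × 2.8, A = 1.96 in², y = 2.3 in, Ī = 1.28053 in⁴.
Centroid: ȳ = ΣA·y / ΣA = 0.942663 in.
Transfer each piece to the horizontal axis through the centroid using Ī + A·d² with d = y − 0.942663:
  flange: d = -0.492663 in → contributes +1.67517 in⁴
  web: d = 1.35734 in → contributes +4.89157 in⁴
Total I = 6.56674 in⁴.

Ix ≈ 6.567 in⁴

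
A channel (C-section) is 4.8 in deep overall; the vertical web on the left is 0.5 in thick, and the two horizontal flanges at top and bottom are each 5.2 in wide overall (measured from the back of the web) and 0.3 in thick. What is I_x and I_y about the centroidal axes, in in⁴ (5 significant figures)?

Treat the section as a set of non-overlapping primitives; coordinates are from the bounding-box lower-left.
Web: 0.5 × 4.8, A = 2.4 in², y = 2.4 in, Ī = 4.608 in⁴.
Top flange (beyond web): 4.7 × 0.3, A = 1.41 in², y = 4.65 in, Ī = 0.010575 in⁴.
Bottom flange (beyond web): 4.7 × 0.3, A = 1.41 in², y = 0.15 in, Ī = 0.010575 in⁴.
By symmetry the centroid is at mid-height, ȳ = 2.4 in.
Transfer each piece to the centroidal x-axis using Ī + A·d² with d = y − 2.4:
  web: d = 0 in → contributes +4.608 in⁴
  top flange (beyond web): d = 2.25 in → contributes +7.1487 in⁴
  bottom flange (beyond web): d = -2.25 in → contributes +7.1487 in⁴
Total I = 18.9054 in⁴.
For the y-axis: x̄ = 1.654598 in.
Repeating about the centroidal y-axis gives I_y = 14.00584 in⁴.

I_x ≈ 18.905 in⁴, I_y ≈ 14.006 in⁴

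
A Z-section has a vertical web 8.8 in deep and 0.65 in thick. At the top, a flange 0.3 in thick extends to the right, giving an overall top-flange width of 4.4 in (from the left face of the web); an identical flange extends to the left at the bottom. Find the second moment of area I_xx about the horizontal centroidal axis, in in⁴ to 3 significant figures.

Split into non-overlapping primitives; take the origin at the lower-left of the bounding box.
Web: 0.65 × 8.8, A = 5.72 in², y = 4.4 in, Ī = 36.913 in⁴.
Top flange (beyond web): 3.75 × 0.3, A = 1.125 in², y = 8.65 in, Ī = 0.0084375 in⁴.
Bottom flange (beyond web): 3.75 × 0.3, A = 1.125 in², y = 0.15 in, Ī = 0.0084375 in⁴.
Centroid: ȳ = ΣA·y / ΣA = 4.4 in.
Transfer each piece to the horizontal centroidal axis using Ī + A·d² with d = y − 4.4:
  web: d = 0 in → contributes +36.913 in⁴
  top flange (beyond web): d = 4.25 in → contributes +20.329 in⁴
  bottom flange (beyond web): d = -4.25 in → contributes +20.329 in⁴
Total I = 77.571 in⁴.

I_xx ≈ 77.6 in⁴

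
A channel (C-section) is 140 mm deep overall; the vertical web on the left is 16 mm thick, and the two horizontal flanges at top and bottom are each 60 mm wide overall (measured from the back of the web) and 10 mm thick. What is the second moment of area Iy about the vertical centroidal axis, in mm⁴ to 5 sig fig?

Decompose the section into non-overlapping parts with the origin at the bottom-left of its bounding rectangle.
Web: 16 × 140, A = 2 240 mm², x = 8 mm, Ī = 47786.67 mm⁴.
Top flange (beyond web): 44 × 10, A = 440 mm², x = 38 mm, Ī = 70986.67 mm⁴.
Bottom flange (beyond web): 44 × 10, A = 440 mm², x = 38 mm, Ī = 70986.67 mm⁴.
Centroid: x̄ = ΣA·x / ΣA = 16.46154 mm.
Transfer each piece to the vertical centroidal axis using Ī + A·d² with d = x − 16.46154:
  web: d = -8.461538 mm → contributes +208165.4 mm⁴
  top flange (beyond web): d = 21.53846 mm → contributes +275 105 mm⁴
  bottom flange (beyond web): d = 21.53846 mm → contributes +275 105 mm⁴
Total I = 758375.4 mm⁴.

Iy ≈ 7.5838 × 10⁵ mm⁴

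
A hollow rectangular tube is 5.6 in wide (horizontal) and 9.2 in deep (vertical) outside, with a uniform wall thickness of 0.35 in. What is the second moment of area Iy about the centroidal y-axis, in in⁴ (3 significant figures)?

Iy ≈ 51.3 in⁴

Split into non-overlapping primitives; take the origin at the lower-left of the bounding box.
Outer rectangle: 5.6 × 9.2, A = 51.52 in², x = 2.8 in, Ī = 134.64 in⁴.
Inner void (subtracted): 4.9 × 8.5, A = 41.65 in², x = 2.8 in, Ī = 83.335 in⁴.
By symmetry the centroid is at mid-width, x̄ = 2.8 in.
All pieces are centred on the centroidal y-axis, so I = ΣĪ (holes subtracted) = 51.304 in⁴.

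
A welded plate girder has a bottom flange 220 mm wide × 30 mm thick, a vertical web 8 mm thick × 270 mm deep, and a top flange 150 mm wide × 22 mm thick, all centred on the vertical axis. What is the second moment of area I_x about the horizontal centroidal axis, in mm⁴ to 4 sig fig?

Treat the section as a set of non-overlapping primitives; coordinates are from the bounding-box lower-left.
Bottom plate: 220 × 30, A = 6 600 mm², y = 15 mm, Ī = 495 000 mm⁴.
Web plate: 8 × 270, A = 2 160 mm², y = 165 mm, Ī = 13 122 000 mm⁴.
Top plate: 150 × 22, A = 3 300 mm², y = 311 mm, Ī = 133 100 mm⁴.
Centroid: ȳ = ΣA·y / ΣA = 122.861 mm.
Transfer each piece to the horizontal centroidal axis using Ī + A·d² with d = y − 122.861:
  bottom plate: d = -107.861 mm → contributes +77 278 937 mm⁴
  web plate: d = 42.1393 mm → contributes +16 957 557 mm⁴
  top plate: d = 188.139 mm → contributes +116 941 212 mm⁴
Total I = 211 177 706 mm⁴.

I_x ≈ 2.112 × 10⁸ mm⁴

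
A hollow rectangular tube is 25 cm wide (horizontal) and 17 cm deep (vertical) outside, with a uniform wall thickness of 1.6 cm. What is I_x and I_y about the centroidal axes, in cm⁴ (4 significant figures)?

Decompose the section into non-overlapping parts with the origin at the bottom-left of its bounding rectangle.
Outer rectangle: 25 × 17, A = 425 cm², y = 8.5 cm, Ī = 10235.4 cm⁴.
Inner void (subtracted): 21.8 × 13.8, A = 300.84 cm², y = 8.5 cm, Ī = 4774.33 cm⁴.
By symmetry the centroid is at mid-height, ȳ = 8.5 cm.
All pieces are centred on the centroidal x-axis, so I = ΣĪ (holes subtracted) = 5461.09 cm⁴.
Repeating about the centroidal y-axis gives I_y = 10221.1 cm⁴.

I_x ≈ 5461 cm⁴, I_y ≈ 1.022 × 10⁴ cm⁴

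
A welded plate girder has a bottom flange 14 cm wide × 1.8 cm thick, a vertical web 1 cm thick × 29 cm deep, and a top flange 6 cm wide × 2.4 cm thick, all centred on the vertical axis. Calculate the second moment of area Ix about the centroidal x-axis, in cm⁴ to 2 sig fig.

Ix ≈ 1.1 × 10⁴ cm⁴

Treat the section as a set of non-overlapping primitives; coordinates are from the bounding-box lower-left.
Bottom plate: 14 × 1.8, A = 25.2 cm², y = 0.9 cm, Ī = 6.804 cm⁴.
Web plate: 1 × 29, A = 29 cm², y = 16.3 cm, Ī = 2 032 cm⁴.
Top plate: 6 × 2.4, A = 14.4 cm², y = 32 cm, Ī = 6.912 cm⁴.
Centroid: ȳ = ΣA·y / ΣA = 13.94 cm.
Transfer each piece to the centroidal x-axis using Ī + A·d² with d = y − 13.94:
  bottom plate: d = -13.04 cm → contributes +4 291 cm⁴
  web plate: d = 2.362 cm → contributes +2 194 cm⁴
  top plate: d = 18.06 cm → contributes +4 704 cm⁴
Total I = 11 189 cm⁴.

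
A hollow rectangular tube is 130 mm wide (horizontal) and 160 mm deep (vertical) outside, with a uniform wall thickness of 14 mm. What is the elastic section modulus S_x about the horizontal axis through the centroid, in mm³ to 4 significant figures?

S_x ≈ 3.103 × 10⁵ mm³

Treat the section as a set of non-overlapping primitives; coordinates are from the bounding-box lower-left.
Outer rectangle: 130 × 160, A = 20 800 mm², y = 80 mm, Ī = 44 373 333 mm⁴.
Inner void (subtracted): 102 × 132, A = 13 464 mm², y = 80 mm, Ī = 19 549 728 mm⁴.
By symmetry the centroid is at mid-height, ȳ = 80 mm.
All pieces are centred on the horizontal axis through the centroid, so I = ΣĪ (holes subtracted) = 24 823 605 mm⁴.
Extreme fibre distance c = 80 mm; S = I/c = 310 295 mm³.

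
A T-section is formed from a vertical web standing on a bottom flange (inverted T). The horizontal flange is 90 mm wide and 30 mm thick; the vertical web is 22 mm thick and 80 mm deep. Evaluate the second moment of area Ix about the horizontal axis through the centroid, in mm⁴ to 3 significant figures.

Ix ≈ 4.36 × 10⁶ mm⁴

Decompose the section into non-overlapping parts with the origin at the bottom-left of its bounding rectangle.
Flange: 90 × 30, A = 2 700 mm², y = 15 mm, Ī = 202 500 mm⁴.
Web: 22 × 80, A = 1 760 mm², y = 70 mm, Ī = 938 667 mm⁴.
Centroid: ȳ = ΣA·y / ΣA = 36.704 mm.
Transfer each piece to the horizontal axis through the centroid using Ī + A·d² with d = y − 36.704:
  flange: d = -21.704 mm → contributes +1 474 376 mm⁴
  web: d = 33.296 mm → contributes +2 889 840 mm⁴
Total I = 4 364 216 mm⁴.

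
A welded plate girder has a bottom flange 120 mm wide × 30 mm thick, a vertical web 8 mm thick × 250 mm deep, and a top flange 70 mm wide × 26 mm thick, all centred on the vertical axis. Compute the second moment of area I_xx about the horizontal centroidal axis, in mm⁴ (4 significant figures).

Decompose the section into non-overlapping parts with the origin at the bottom-left of its bounding rectangle.
Bottom plate: 120 × 30, A = 3 600 mm², y = 15 mm, Ī = 270 000 mm⁴.
Web plate: 8 × 250, A = 2 000 mm², y = 155 mm, Ī = 10 416 667 mm⁴.
Top plate: 70 × 26, A = 1 820 mm², y = 293 mm, Ī = 102 527 mm⁴.
Centroid: ȳ = ΣA·y / ΣA = 120.925 mm.
Transfer each piece to the horizontal centroidal axis using Ī + A·d² with d = y − 120.925:
  bottom plate: d = -105.925 mm → contributes +40 662 021 mm⁴
  web plate: d = 34.0755 mm → contributes +12 738 942 mm⁴
  top plate: d = 172.075 mm → contributes +53 992 668 mm⁴
Total I = 107 393 631 mm⁴.

I_xx ≈ 1.074 × 10⁸ mm⁴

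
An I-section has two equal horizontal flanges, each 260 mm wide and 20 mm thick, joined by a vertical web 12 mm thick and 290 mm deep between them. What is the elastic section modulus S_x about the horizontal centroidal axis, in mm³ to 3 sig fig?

Split into non-overlapping primitives; take the origin at the lower-left of the bounding box.
Bottom flange: 260 × 20, A = 5 200 mm², y = 10 mm, Ī = 173 333 mm⁴.
Web: 12 × 290, A = 3 480 mm², y = 165 mm, Ī = 24 389 000 mm⁴.
Top flange: 260 × 20, A = 5 200 mm², y = 320 mm, Ī = 173 333 mm⁴.
By symmetry the centroid is at mid-height, ȳ = 165 mm.
Transfer each piece to the horizontal centroidal axis using Ī + A·d² with d = y − 165:
  bottom flange: d = -155 mm → contributes +125 103 333 mm⁴
  web: d = 0 mm → contributes +24 389 000 mm⁴
  top flange: d = 155 mm → contributes +125 103 333 mm⁴
Total I = 274 595 667 mm⁴.
Extreme fibre distance c = 165 mm; S = I/c = 1 664 216 mm³.

S_x ≈ 1.66 × 10⁶ mm³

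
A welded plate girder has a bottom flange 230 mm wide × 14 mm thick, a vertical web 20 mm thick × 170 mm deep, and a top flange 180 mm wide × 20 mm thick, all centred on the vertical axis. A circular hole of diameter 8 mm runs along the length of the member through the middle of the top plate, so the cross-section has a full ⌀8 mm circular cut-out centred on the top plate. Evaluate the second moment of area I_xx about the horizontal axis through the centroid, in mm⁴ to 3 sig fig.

I_xx ≈ 6.75 × 10⁷ mm⁴

Split into non-overlapping primitives; take the origin at the lower-left of the bounding box.
Bottom plate: 230 × 14, A = 3 220 mm², y = 7 mm, Ī = 52 593 mm⁴.
Web plate: 20 × 170, A = 3 400 mm², y = 99 mm, Ī = 8 188 333 mm⁴.
Top plate: 180 × 20, A = 3 600 mm², y = 194 mm, Ī = 120 000 mm⁴.
Hole (subtracted): ⌀8, A = 50.265 mm², y = 194 mm, Ī = 201.06 mm⁴.
Centroid: ȳ = ΣA·y / ΣA = 103.03 mm.
Transfer each piece to the horizontal axis through the centroid using Ī + A·d² with d = y − 103.03:
  bottom plate: d = -96.03 mm → contributes +29 746 709 mm⁴
  web plate: d = -4.0301 mm → contributes +8 243 554 mm⁴
  top plate: d = 90.97 mm → contributes +29 911 899 mm⁴
  hole: d = 90.97 mm → contributes −416 174 mm⁴
Total I = 67 485 988 mm⁴.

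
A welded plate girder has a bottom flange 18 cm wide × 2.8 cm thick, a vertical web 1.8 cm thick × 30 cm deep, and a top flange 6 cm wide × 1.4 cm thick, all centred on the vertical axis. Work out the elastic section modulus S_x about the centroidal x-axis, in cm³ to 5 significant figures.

S_x ≈ 684.10 cm³

Treat the section as a set of non-overlapping primitives; coordinates are from the bounding-box lower-left.
Bottom plate: 18 × 2.8, A = 50.4 cm², y = 1.4 cm, Ī = 32.928 cm⁴.
Web plate: 1.8 × 30, A = 54 cm², y = 17.8 cm, Ī = 4 050 cm⁴.
Top plate: 6 × 1.4, A = 8.4 cm², y = 33.5 cm, Ī = 1.372 cm⁴.
Centroid: ȳ = ΣA·y / ΣA = 11.64149 cm.
Transfer each piece to the centroidal x-axis using Ī + A·d² with d = y − 11.64149:
  bottom plate: d = -10.24149 cm → contributes +5319.288 cm⁴
  web plate: d = 6.158511 cm → contributes +6098.072 cm⁴
  top plate: d = 21.85851 cm → contributes +4014.846 cm⁴
Total I = 15432.21 cm⁴.
Extreme fibre distance c = 22.55851 cm; S = I/c = 684.0968 cm³.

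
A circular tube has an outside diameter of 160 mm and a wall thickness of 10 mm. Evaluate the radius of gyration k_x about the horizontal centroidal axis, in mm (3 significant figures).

k_x ≈ 53.2 mm

Decompose the section into non-overlapping parts with the origin at the bottom-left of its bounding rectangle.
Outer circle: ⌀160, A = 20 106 mm², y = 80 mm, Ī = 32 169 909 mm⁴.
Bore (subtracted): ⌀140, A = 15 394 mm², y = 80 mm, Ī = 18 857 410 mm⁴.
By symmetry the centroid is at mid-height, ȳ = 80 mm.
All pieces are centred on the horizontal centroidal axis, so I = ΣĪ (holes subtracted) = 13 312 499 mm⁴.
Radius of gyration: k = √(I/A) = √(13 312 499 / 4712.4) = 53.151 mm.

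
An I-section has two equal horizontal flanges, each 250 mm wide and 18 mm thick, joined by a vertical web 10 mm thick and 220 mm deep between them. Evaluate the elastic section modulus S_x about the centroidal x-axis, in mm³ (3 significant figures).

S_x ≈ 1.07 × 10⁶ mm³

Split into non-overlapping primitives; take the origin at the lower-left of the bounding box.
Bottom flange: 250 × 18, A = 4 500 mm², y = 9 mm, Ī = 121 500 mm⁴.
Web: 10 × 220, A = 2 200 mm², y = 128 mm, Ī = 8 873 333 mm⁴.
Top flange: 250 × 18, A = 4 500 mm², y = 247 mm, Ī = 121 500 mm⁴.
By symmetry the centroid is at mid-height, ȳ = 128 mm.
Transfer each piece to the centroidal x-axis using Ī + A·d² with d = y − 128:
  bottom flange: d = -119 mm → contributes +63 846 000 mm⁴
  web: d = 0 mm → contributes +8 873 333 mm⁴
  top flange: d = 119 mm → contributes +63 846 000 mm⁴
Total I = 136 565 333 mm⁴.
Extreme fibre distance c = 128 mm; S = I/c = 1 066 917 mm³.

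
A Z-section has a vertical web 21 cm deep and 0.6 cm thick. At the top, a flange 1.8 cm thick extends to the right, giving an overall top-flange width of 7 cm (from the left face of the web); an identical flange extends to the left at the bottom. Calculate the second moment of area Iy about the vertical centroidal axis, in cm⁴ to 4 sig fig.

Split into non-overlapping primitives; take the origin at the lower-left of the bounding box.
Web: 0.6 × 21, A = 12.6 cm², x = 6.7 cm, Ī = 0.378 cm⁴.
Top flange (beyond web): 6.4 × 1.8, A = 11.52 cm², x = 10.2 cm, Ī = 39.3216 cm⁴.
Bottom flange (beyond web): 6.4 × 1.8, A = 11.52 cm², x = 3.2 cm, Ī = 39.3216 cm⁴.
Centroid: x̄ = ΣA·x / ΣA = 6.7 cm.
Transfer each piece to the vertical centroidal axis using Ī + A·d² with d = x − 6.7:
  web: d = 0 cm → contributes +0.378 cm⁴
  top flange (beyond web): d = 3.5 cm → contributes +180.442 cm⁴
  bottom flange (beyond web): d = -3.5 cm → contributes +180.442 cm⁴
Total I = 361.261 cm⁴.

Iy ≈ 361.3 cm⁴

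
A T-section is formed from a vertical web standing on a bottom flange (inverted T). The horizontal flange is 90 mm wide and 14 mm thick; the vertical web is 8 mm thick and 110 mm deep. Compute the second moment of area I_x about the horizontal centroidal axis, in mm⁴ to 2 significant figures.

I_x ≈ 2.9 × 10⁶ mm⁴

Decompose the section into non-overlapping parts with the origin at the bottom-left of its bounding rectangle.
Flange: 90 × 14, A = 1 260 mm², y = 7 mm, Ī = 20 580 mm⁴.
Web: 8 × 110, A = 880 mm², y = 69 mm, Ī = 887 333 mm⁴.
Centroid: ȳ = ΣA·y / ΣA = 32.5 mm.
Transfer each piece to the horizontal centroidal axis using Ī + A·d² with d = y − 32.5:
  flange: d = -25.5 mm → contributes +839 595 mm⁴
  web: d = 36.5 mm → contributes +2 060 014 mm⁴
Total I = 2 899 608 mm⁴.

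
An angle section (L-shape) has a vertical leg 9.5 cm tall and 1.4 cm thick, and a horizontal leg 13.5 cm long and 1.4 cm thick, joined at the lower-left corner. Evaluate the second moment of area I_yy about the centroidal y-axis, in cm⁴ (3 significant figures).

Split into non-overlapping primitives; take the origin at the lower-left of the bounding box.
Vertical leg: 1.4 × 9.5, A = 13.3 cm², x = 0.7 cm, Ī = 2.1723 cm⁴.
Horizontal leg (remainder): 12.1 × 1.4, A = 16.94 cm², x = 7.45 cm, Ī = 206.68 cm⁴.
Centroid: x̄ = ΣA·x / ΣA = 4.4813 cm.
Transfer each piece to the centroidal y-axis using Ī + A·d² with d = x − 4.4813:
  vertical leg: d = -3.7813 cm → contributes +192.33 cm⁴
  horizontal leg (remainder): d = 2.9688 cm → contributes +355.98 cm⁴
Total I = 548.32 cm⁴.

I_yy ≈ 548 cm⁴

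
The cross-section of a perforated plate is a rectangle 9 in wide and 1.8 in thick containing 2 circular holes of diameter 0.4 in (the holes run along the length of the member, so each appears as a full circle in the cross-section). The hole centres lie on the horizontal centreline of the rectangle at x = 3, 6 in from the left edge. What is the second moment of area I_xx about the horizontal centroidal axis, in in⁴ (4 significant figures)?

Decompose the section into non-overlapping parts with the origin at the bottom-left of its bounding rectangle.
Plate: 9 × 1.8, A = 16.2 in², y = 0.9 in, Ī = 4.374 in⁴.
Hole 1 (subtracted): ⌀0.4, A = 0.125664 in², y = 0.9 in, Ī = 0.00125664 in⁴.
Hole 2 (subtracted): ⌀0.4, A = 0.125664 in², y = 0.9 in, Ī = 0.00125664 in⁴.
By symmetry the centroid is at mid-height, ȳ = 0.9 in.
All pieces are centred on the horizontal centroidal axis, so I = ΣĪ (holes subtracted) = 4.37149 in⁴.

I_xx ≈ 4.371 in⁴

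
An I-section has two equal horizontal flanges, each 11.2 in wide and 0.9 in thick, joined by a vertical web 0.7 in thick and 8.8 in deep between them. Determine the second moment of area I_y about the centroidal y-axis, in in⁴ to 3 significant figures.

I_y ≈ 211 in⁴

Treat the section as a set of non-overlapping primitives; coordinates are from the bounding-box lower-left.
Bottom flange: 11.2 × 0.9, A = 10.08 in², x = 5.6 in, Ī = 105.37 in⁴.
Web: 0.7 × 8.8, A = 6.16 in², x = 5.6 in, Ī = 0.25153 in⁴.
Top flange: 11.2 × 0.9, A = 10.08 in², x = 5.6 in, Ī = 105.37 in⁴.
By symmetry the centroid is at mid-width, x̄ = 5.6 in.
All pieces are centred on the centroidal y-axis, so I = ΣĪ = 210.99 in⁴.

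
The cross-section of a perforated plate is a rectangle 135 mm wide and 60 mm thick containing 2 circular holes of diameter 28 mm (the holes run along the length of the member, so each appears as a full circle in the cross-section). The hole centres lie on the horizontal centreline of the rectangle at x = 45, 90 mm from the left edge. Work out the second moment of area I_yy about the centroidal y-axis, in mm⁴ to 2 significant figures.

Break the section into simple shapes (no overlaps), measuring from the bottom-left corner of the bounding box.
Plate: 135 × 60, A = 8 100 mm², x = 67.5 mm, Ī = 12 301 875 mm⁴.
Hole 1 (subtracted): ⌀28, A = 615.8 mm², x = 45 mm, Ī = 30 172 mm⁴.
Hole 2 (subtracted): ⌀28, A = 615.8 mm², x = 90 mm, Ī = 30 172 mm⁴.
By symmetry the centroid is at mid-width, x̄ = 67.5 mm.
Transfer each piece to the centroidal y-axis using Ī + A·d² with d = x − 67.5:
  plate: d = 0 mm → contributes +12 301 875 mm⁴
  hole 1: d = -22.5 mm → contributes −341 896 mm⁴
  hole 2: d = 22.5 mm → contributes −341 896 mm⁴
Total I = 11 618 082 mm⁴.

I_yy ≈ 1.2 × 10⁷ mm⁴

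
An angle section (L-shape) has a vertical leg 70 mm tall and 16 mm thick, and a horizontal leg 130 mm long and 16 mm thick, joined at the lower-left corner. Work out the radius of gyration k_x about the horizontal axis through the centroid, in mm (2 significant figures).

k_x ≈ 18 mm

Treat the section as a set of non-overlapping primitives; coordinates are from the bounding-box lower-left.
Vertical leg: 16 × 70, A = 1 120 mm², y = 35 mm, Ī = 457 333 mm⁴.
Horizontal leg (remainder): 114 × 16, A = 1 824 mm², y = 8 mm, Ī = 38 912 mm⁴.
Centroid: ȳ = ΣA·y / ΣA = 18.27 mm.
Transfer each piece to the horizontal axis through the centroid using Ī + A·d² with d = y − 18.27:
  vertical leg: d = 16.73 mm → contributes +770 748 mm⁴
  horizontal leg (remainder): d = -10.27 mm → contributes +231 360 mm⁴
Total I = 1 002 108 mm⁴.
Radius of gyration: k = √(I/A) = √(1 002 108 / 2 944) = 18.45 mm.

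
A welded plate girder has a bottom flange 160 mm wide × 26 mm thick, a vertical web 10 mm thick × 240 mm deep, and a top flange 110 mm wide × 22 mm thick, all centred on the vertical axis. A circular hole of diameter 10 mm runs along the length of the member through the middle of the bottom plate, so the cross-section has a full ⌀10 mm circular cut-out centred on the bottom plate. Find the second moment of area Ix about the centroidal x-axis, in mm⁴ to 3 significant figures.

Break the section into simple shapes (no overlaps), measuring from the bottom-left corner of the bounding box.
Bottom plate: 160 × 26, A = 4 160 mm², y = 13 mm, Ī = 234 347 mm⁴.
Web plate: 10 × 240, A = 2 400 mm², y = 146 mm, Ī = 11 520 000 mm⁴.
Top plate: 110 × 22, A = 2 420 mm², y = 277 mm, Ī = 97 607 mm⁴.
Hole (subtracted): ⌀10, A = 78.54 mm², y = 13 mm, Ī = 490.87 mm⁴.
Centroid: ȳ = ΣA·y / ΣA = 120.63 mm.
Transfer each piece to the centroidal x-axis using Ī + A·d² with d = y − 120.63:
  bottom plate: d = -107.63 mm → contributes +48 426 283 mm⁴
  web plate: d = 25.368 mm → contributes +13 064 512 mm⁴
  top plate: d = 156.37 mm → contributes +59 269 076 mm⁴
  hole: d = -107.63 mm → contributes −910 343 mm⁴
Total I = 119 849 527 mm⁴.

Ix ≈ 1.20 × 10⁸ mm⁴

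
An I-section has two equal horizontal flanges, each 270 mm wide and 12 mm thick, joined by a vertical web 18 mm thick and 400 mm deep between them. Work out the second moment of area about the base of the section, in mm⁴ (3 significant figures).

Decompose the section into non-overlapping parts with the origin at the bottom-left of its bounding rectangle.
Bottom flange: 270 × 12, A = 3 240 mm², y = 6 mm, Ī = 38 880 mm⁴.
Web: 18 × 400, A = 7 200 mm², y = 212 mm, Ī = 96 000 000 mm⁴.
Top flange: 270 × 12, A = 3 240 mm², y = 418 mm, Ī = 38 880 mm⁴.
Transfer each piece to the base of the section using Ī + A·d² with d = y − 0:
  bottom flange: d = 6 mm → contributes +155 520 mm⁴
  web: d = 212 mm → contributes +419 596 800 mm⁴
  top flange: d = 418 mm → contributes +566 144 640 mm⁴
Total I = 985 896 960 mm⁴.

I_base ≈ 9.86 × 10⁸ mm⁴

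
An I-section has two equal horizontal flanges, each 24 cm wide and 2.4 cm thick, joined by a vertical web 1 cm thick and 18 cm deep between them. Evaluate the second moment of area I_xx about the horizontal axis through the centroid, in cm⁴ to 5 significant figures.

Decompose the section into non-overlapping parts with the origin at the bottom-left of its bounding rectangle.
Bottom flange: 24 × 2.4, A = 57.6 cm², y = 1.2 cm, Ī = 27.648 cm⁴.
Web: 1 × 18, A = 18 cm², y = 11.4 cm, Ī = 486 cm⁴.
Top flange: 24 × 2.4, A = 57.6 cm², y = 21.6 cm, Ī = 27.648 cm⁴.
By symmetry the centroid is at mid-height, ȳ = 11.4 cm.
Transfer each piece to the horizontal axis through the centroid using Ī + A·d² with d = y − 11.4:
  bottom flange: d = -10.2 cm → contributes +6020.352 cm⁴
  web: d = 0 cm → contributes +486 cm⁴
  top flange: d = 10.2 cm → contributes +6020.352 cm⁴
Total I = 12526.7 cm⁴.

I_xx ≈ 1.2527 × 10⁴ cm⁴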